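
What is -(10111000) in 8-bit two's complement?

Original (sign bit 1, negative): 10111000
Step 1 - Invert all bits: 01000111
Step 2 - Add 1: 01001000
Verification: 10111000 + 01001000 = 100000000; discarding the end carry (carry out of the top bit) leaves the 8-bit value 00000000, as required for x + (-x)



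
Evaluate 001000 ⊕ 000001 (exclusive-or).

XOR: 1 when bits differ
  001000
^ 000001
--------
  001001
Decimal: 8 ^ 1 = 9



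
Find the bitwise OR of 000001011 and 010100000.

OR: 1 when either bit is 1
  000001011
| 010100000
-----------
  010101011
Decimal: 11 | 160 = 171



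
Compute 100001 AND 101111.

AND: 1 only when both bits are 1
  100001
& 101111
--------
  100001
Decimal: 33 & 47 = 33



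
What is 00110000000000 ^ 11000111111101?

XOR: 1 when bits differ
  00110000000000
^ 11000111111101
----------------
  11110111111101
Decimal: 3072 ^ 12797 = 15869



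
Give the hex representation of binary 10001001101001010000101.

Group into 4-bit nibbles from right:
  0100 = 4
  0100 = 4
  1101 = D
  0010 = 2
  1000 = 8
  0101 = 5
Result: 44D285



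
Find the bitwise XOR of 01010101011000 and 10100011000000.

XOR: 1 when bits differ
  01010101011000
^ 10100011000000
----------------
  11110110011000
Decimal: 5464 ^ 10432 = 15768



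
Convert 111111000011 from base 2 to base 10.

Sum of powers of 2 for each 1-bit:
2^0 + 2^1 + 2^6 + 2^7 + 2^8 + 2^9 + 2^10 + 2^11
= 1 + 2 + 64 + 128 + 256 + 512 + 1024 + 2048
= 4035



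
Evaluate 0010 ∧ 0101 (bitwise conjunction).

AND: 1 only when both bits are 1
  0010
& 0101
------
  0000
Decimal: 2 & 5 = 0



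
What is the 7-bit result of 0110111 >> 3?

Original: 0110111 (decimal 55)
Shift right by 3 positions
Drop the 3 low bits; fill with zeros on the left
Result: 0000110 (decimal 6)
Equivalent: 55 >> 3 = 55 ÷ 2^3 = 6



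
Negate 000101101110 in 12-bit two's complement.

Original: 000101101110
Step 1 - Invert all bits: 111010010001
Step 2 - Add 1: 111010010010
Verification: 000101101110 + 111010010010 = 1000000000000; discarding the end carry (carry out of the top bit) leaves the 12-bit value 000000000000, as required for x + (-x)



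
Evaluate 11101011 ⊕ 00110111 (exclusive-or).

XOR: 1 when bits differ
  11101011
^ 00110111
----------
  11011100
Decimal: 235 ^ 55 = 220



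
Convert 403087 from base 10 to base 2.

Using repeated division by 2:
403087 ÷ 2 = 201543 remainder 1
201543 ÷ 2 = 100771 remainder 1
100771 ÷ 2 = 50385 remainder 1
50385 ÷ 2 = 25192 remainder 1
25192 ÷ 2 = 12596 remainder 0
12596 ÷ 2 = 6298 remainder 0
6298 ÷ 2 = 3149 remainder 0
3149 ÷ 2 = 1574 remainder 1
1574 ÷ 2 = 787 remainder 0
787 ÷ 2 = 393 remainder 1
393 ÷ 2 = 196 remainder 1
196 ÷ 2 = 98 remainder 0
98 ÷ 2 = 49 remainder 0
49 ÷ 2 = 24 remainder 1
24 ÷ 2 = 12 remainder 0
12 ÷ 2 = 6 remainder 0
6 ÷ 2 = 3 remainder 0
3 ÷ 2 = 1 remainder 1
1 ÷ 2 = 0 remainder 1
Reading remainders bottom to top: 1100010011010001111



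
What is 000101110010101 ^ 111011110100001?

XOR: 1 when bits differ
  000101110010101
^ 111011110100001
-----------------
  111110000110100
Decimal: 2965 ^ 30625 = 31796



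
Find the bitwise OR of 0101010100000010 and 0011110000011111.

OR: 1 when either bit is 1
  0101010100000010
| 0011110000011111
------------------
  0111110100011111
Decimal: 21762 | 15391 = 32031



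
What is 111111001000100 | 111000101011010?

OR: 1 when either bit is 1
  111111001000100
| 111000101011010
-----------------
  111111101011110
Decimal: 32324 | 29018 = 32606



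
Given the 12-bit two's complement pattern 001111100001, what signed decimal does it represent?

Binary: 001111100001
Sign bit: 0 (non-negative)
Read directly as an unsigned value:
001111100001 = 512 + 256 + 128 + 64 + 32 + 1 = 993
Value: 993



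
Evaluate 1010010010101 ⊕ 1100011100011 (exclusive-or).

XOR: 1 when bits differ
  1010010010101
^ 1100011100011
---------------
  0110001110110
Decimal: 5269 ^ 6371 = 3190



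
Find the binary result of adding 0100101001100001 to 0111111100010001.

Add column by column from the right: bit + bit + carry-in; write the sum mod 2, carry 1 when the sum is 2 or 3.
carry:  1111110000000010
        0100101001100001
+       0111111100010001
------------------------
       01100100101110010
(the carry out of the leftmost column, 0, becomes the leading bit)
Decimal check:
  0100101001100001 = 16384 + 2048 + 512 + 64 + 32 + 1 = 19041
  0111111100010001 = 16384 + 8192 + 4096 + 2048 + 1024 + 512 + 256 + 16 + 1 = 32529
  19041 + 32529 = 51570, and 01100100101110010 = 32768 + 16384 + 2048 + 256 + 64 + 32 + 16 + 2 = 51570 ✓



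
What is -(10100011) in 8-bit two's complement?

Original (sign bit 1, negative): 10100011
Step 1 - Invert all bits: 01011100
Step 2 - Add 1: 01011101
Verification: 10100011 + 01011101 = 100000000; discarding the end carry (carry out of the top bit) leaves the 8-bit value 00000000, as required for x + (-x)



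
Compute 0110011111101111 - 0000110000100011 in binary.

Method 1 - Direct subtraction (column by column from the right: bit − bit − borrow-in; if negative, add 2 and borrow 1 from the next column):
borrow: 0011000000000000
        0110011111101111
-       0000110000100011
------------------------
        0101101111001100

Method 2 - Add two's complement:
Two's complement of 0000110000100011: invert → 1111001111011100, add 1 → 1111001111011101
  0110011111101111
+ 1111001111011101
------------------
 10101101111001100  (end carry out of the top bit = 1)
Discarding the end carry: 0101101111001100
Decimal check:
  0110011111101111 = 16384 + 8192 + 1024 + 512 + 256 + 128 + 64 + 32 + 8 + 4 + 2 + 1 = 26607
  0000110000100011 = 2048 + 1024 + 32 + 2 + 1 = 3107
  26607 - 3107 = 23500, and 0101101111001100 = 16384 + 4096 + 2048 + 512 + 256 + 128 + 64 + 8 + 4 = 23500 ✓



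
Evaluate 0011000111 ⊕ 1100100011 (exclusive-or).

XOR: 1 when bits differ
  0011000111
^ 1100100011
------------
  1111100100
Decimal: 199 ^ 803 = 996



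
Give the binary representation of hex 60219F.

Convert each hex digit to 4 bits:
  6 = 0110
  0 = 0000
  2 = 0010
  1 = 0001
  9 = 1001
  F = 1111
Concatenate: 011000000010000110011111



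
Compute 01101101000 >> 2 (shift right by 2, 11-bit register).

Original: 01101101000 (decimal 872)
Shift right by 2 positions
Drop the 2 low bits; fill with zeros on the left
Result: 00011011010 (decimal 218)
Equivalent: 872 >> 2 = 872 ÷ 2^2 = 218



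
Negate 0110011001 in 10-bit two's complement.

Original: 0110011001
Step 1 - Invert all bits: 1001100110
Step 2 - Add 1: 1001100111
Verification: 0110011001 + 1001100111 = 10000000000; discarding the end carry (carry out of the top bit) leaves the 10-bit value 0000000000, as required for x + (-x)



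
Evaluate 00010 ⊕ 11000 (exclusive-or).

XOR: 1 when bits differ
  00010
^ 11000
-------
  11010
Decimal: 2 ^ 24 = 26



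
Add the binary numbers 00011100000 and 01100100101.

Add column by column from the right: bit + bit + carry-in; write the sum mod 2, carry 1 when the sum is 2 or 3.
carry:  11111000000
        00011100000
+       01100100101
-------------------
       010000000101
(the carry out of the leftmost column, 0, becomes the leading bit)
Decimal check:
  00011100000 = 128 + 64 + 32 = 224
  01100100101 = 512 + 256 + 32 + 4 + 1 = 805
  224 + 805 = 1029, and 010000000101 = 1024 + 4 + 1 = 1029 ✓



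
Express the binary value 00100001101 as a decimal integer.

Sum of powers of 2 for each 1-bit:
2^0 + 2^2 + 2^3 + 2^8
= 1 + 4 + 8 + 256
= 269



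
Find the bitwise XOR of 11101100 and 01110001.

XOR: 1 when bits differ
  11101100
^ 01110001
----------
  10011101
Decimal: 236 ^ 113 = 157



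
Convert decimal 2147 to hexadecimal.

Using repeated division by 16 (digits 10–15 are A–F):
2147 ÷ 16 = 134 remainder 3
134 ÷ 16 = 8 remainder 6
8 ÷ 16 = 0 remainder 8
Reading remainders bottom to top: 863



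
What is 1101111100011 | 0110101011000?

OR: 1 when either bit is 1
  1101111100011
| 0110101011000
---------------
  1111111111011
Decimal: 7139 | 3416 = 8187



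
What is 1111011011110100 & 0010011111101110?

AND: 1 only when both bits are 1
  1111011011110100
& 0010011111101110
------------------
  0010011011100100
Decimal: 63220 & 10222 = 9956



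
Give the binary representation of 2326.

Using repeated division by 2:
2326 ÷ 2 = 1163 remainder 0
1163 ÷ 2 = 581 remainder 1
581 ÷ 2 = 290 remainder 1
290 ÷ 2 = 145 remainder 0
145 ÷ 2 = 72 remainder 1
72 ÷ 2 = 36 remainder 0
36 ÷ 2 = 18 remainder 0
18 ÷ 2 = 9 remainder 0
9 ÷ 2 = 4 remainder 1
4 ÷ 2 = 2 remainder 0
2 ÷ 2 = 1 remainder 0
1 ÷ 2 = 0 remainder 1
Reading remainders bottom to top: 100100010110



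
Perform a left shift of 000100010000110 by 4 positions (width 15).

Original: 000100010000110 (decimal 2182)
Shift left by 4 positions
Append 4 zeros on the right and drop the 4 high bits that overflow the 15-bit width
Result: 000100001100000 (decimal 2144)
Equivalent: 2182 << 4 = 2182 × 2^4 = 34912, truncated to 15 bits = 2144



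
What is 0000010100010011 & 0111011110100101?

AND: 1 only when both bits are 1
  0000010100010011
& 0111011110100101
------------------
  0000010100000001
Decimal: 1299 & 30629 = 1281



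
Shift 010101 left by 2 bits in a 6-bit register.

Original: 010101 (decimal 21)
Shift left by 2 positions
Append 2 zeros on the right and drop the 2 high bits that overflow the 6-bit width
Result: 010100 (decimal 20)
Equivalent: 21 << 2 = 21 × 2^2 = 84, truncated to 6 bits = 20



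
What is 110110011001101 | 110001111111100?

OR: 1 when either bit is 1
  110110011001101
| 110001111111100
-----------------
  110111111111101
Decimal: 27853 | 25596 = 28669



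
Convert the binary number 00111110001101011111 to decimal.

Sum of powers of 2 for each 1-bit:
2^0 + 2^1 + 2^2 + 2^3 + 2^4 + 2^6 + 2^8 + 2^9 + 2^13 + 2^14 + 2^15 + 2^16 + 2^17
= 1 + 2 + 4 + 8 + 16 + 64 + 256 + 512 + 8192 + 16384 + 32768 + 65536 + 131072
= 254815



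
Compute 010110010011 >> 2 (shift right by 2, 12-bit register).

Original: 010110010011 (decimal 1427)
Shift right by 2 positions
Drop the 2 low bits; fill with zeros on the left
Result: 000101100100 (decimal 356)
Equivalent: 1427 >> 2 = 1427 ÷ 2^2 = 356



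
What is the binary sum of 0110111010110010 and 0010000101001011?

Add column by column from the right: bit + bit + carry-in; write the sum mod 2, carry 1 when the sum is 2 or 3.
carry:  1100000000000100
        0110111010110010
+       0010000101001011
------------------------
       01000111111111101
(the carry out of the leftmost column, 0, becomes the leading bit)
Decimal check:
  0110111010110010 = 16384 + 8192 + 2048 + 1024 + 512 + 128 + 32 + 16 + 2 = 28338
  0010000101001011 = 8192 + 256 + 64 + 8 + 2 + 1 = 8523
  28338 + 8523 = 36861, and 01000111111111101 = 32768 + 2048 + 1024 + 512 + 256 + 128 + 64 + 32 + 16 + 8 + 4 + 1 = 36861 ✓



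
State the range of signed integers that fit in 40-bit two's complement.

For 40-bit two's complement:
Minimum: -2^39 = -549755813888
Maximum: 2^39 - 1 = 549755813887



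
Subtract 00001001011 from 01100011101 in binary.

Method 1 - Direct subtraction (column by column from the right: bit − bit − borrow-in; if negative, add 2 and borrow 1 from the next column):
borrow: 00110000100
        01100011101
-       00001001011
-------------------
        01011010010

Method 2 - Add two's complement:
Two's complement of 00001001011: invert → 11110110100, add 1 → 11110110101
  01100011101
+ 11110110101
-------------
 101011010010  (end carry out of the top bit = 1)
Discarding the end carry: 01011010010
Decimal check:
  01100011101 = 512 + 256 + 16 + 8 + 4 + 1 = 797
  00001001011 = 64 + 8 + 2 + 1 = 75
  797 - 75 = 722, and 01011010010 = 512 + 128 + 64 + 16 + 2 = 722 ✓



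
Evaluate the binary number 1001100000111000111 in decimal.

Sum of powers of 2 for each 1-bit:
2^0 + 2^1 + 2^2 + 2^6 + 2^7 + 2^8 + 2^14 + 2^15 + 2^18
= 1 + 2 + 4 + 64 + 128 + 256 + 16384 + 32768 + 262144
= 311751



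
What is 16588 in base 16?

Using repeated division by 16 (digits 10–15 are A–F):
16588 ÷ 16 = 1036 remainder 12 (C)
1036 ÷ 16 = 64 remainder 12 (C)
64 ÷ 16 = 4 remainder 0
4 ÷ 16 = 0 remainder 4
Reading remainders bottom to top: 40CC



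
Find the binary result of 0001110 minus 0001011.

Method 1 - Direct subtraction (column by column from the right: bit − bit − borrow-in; if negative, add 2 and borrow 1 from the next column):
borrow: 0000110
        0001110
-       0001011
---------------
        0000011

Method 2 - Add two's complement:
Two's complement of 0001011: invert → 1110100, add 1 → 1110101
  0001110
+ 1110101
---------
 10000011  (end carry out of the top bit = 1)
Discarding the end carry: 0000011
Decimal check:
  0001110 = 8 + 4 + 2 = 14
  0001011 = 8 + 2 + 1 = 11
  14 - 11 = 3, and 0000011 = 2 + 1 = 3 ✓



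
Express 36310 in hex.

Using repeated division by 16 (digits 10–15 are A–F):
36310 ÷ 16 = 2269 remainder 6
2269 ÷ 16 = 141 remainder 13 (D)
141 ÷ 16 = 8 remainder 13 (D)
8 ÷ 16 = 0 remainder 8
Reading remainders bottom to top: 8DD6



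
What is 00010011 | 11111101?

OR: 1 when either bit is 1
  00010011
| 11111101
----------
  11111111
Decimal: 19 | 253 = 255



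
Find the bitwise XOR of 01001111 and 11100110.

XOR: 1 when bits differ
  01001111
^ 11100110
----------
  10101001
Decimal: 79 ^ 230 = 169



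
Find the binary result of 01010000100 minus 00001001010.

Method 1 - Direct subtraction (column by column from the right: bit − bit − borrow-in; if negative, add 2 and borrow 1 from the next column):
borrow: 00011110100
        01010000100
-       00001001010
-------------------
        01000111010

Method 2 - Add two's complement:
Two's complement of 00001001010: invert → 11110110101, add 1 → 11110110110
  01010000100
+ 11110110110
-------------
 101000111010  (end carry out of the top bit = 1)
Discarding the end carry: 01000111010
Decimal check:
  01010000100 = 512 + 128 + 4 = 644
  00001001010 = 64 + 8 + 2 = 74
  644 - 74 = 570, and 01000111010 = 512 + 32 + 16 + 8 + 2 = 570 ✓



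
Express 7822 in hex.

Using repeated division by 16 (digits 10–15 are A–F):
7822 ÷ 16 = 488 remainder 14 (E)
488 ÷ 16 = 30 remainder 8
30 ÷ 16 = 1 remainder 14 (E)
1 ÷ 16 = 0 remainder 1
Reading remainders bottom to top: 1E8E



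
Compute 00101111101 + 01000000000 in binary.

Add column by column from the right: bit + bit + carry-in; write the sum mod 2, carry 1 when the sum is 2 or 3.
carry:  00000000000
        00101111101
+       01000000000
-------------------
       001101111101
(the carry out of the leftmost column, 0, becomes the leading bit)
Decimal check:
  00101111101 = 256 + 64 + 32 + 16 + 8 + 4 + 1 = 381
  01000000000 = 512
  381 + 512 = 893, and 001101111101 = 512 + 256 + 64 + 32 + 16 + 8 + 4 + 1 = 893 ✓



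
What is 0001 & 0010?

AND: 1 only when both bits are 1
  0001
& 0010
------
  0000
Decimal: 1 & 2 = 0



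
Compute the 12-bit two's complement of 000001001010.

Original: 000001001010
Step 1 - Invert all bits: 111110110101
Step 2 - Add 1: 111110110110
Verification: 000001001010 + 111110110110 = 1000000000000; discarding the end carry (carry out of the top bit) leaves the 12-bit value 000000000000, as required for x + (-x)



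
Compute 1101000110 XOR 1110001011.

XOR: 1 when bits differ
  1101000110
^ 1110001011
------------
  0011001101
Decimal: 838 ^ 907 = 205



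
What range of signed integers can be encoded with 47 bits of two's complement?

For 47-bit two's complement:
Minimum: -2^46 = -70368744177664
Maximum: 2^46 - 1 = 70368744177663



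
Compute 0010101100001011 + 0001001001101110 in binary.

Add column by column from the right: bit + bit + carry-in; write the sum mod 2, carry 1 when the sum is 2 or 3.
carry:  0000010000011100
        0010101100001011
+       0001001001101110
------------------------
       00011110101111001
(the carry out of the leftmost column, 0, becomes the leading bit)
Decimal check:
  0010101100001011 = 8192 + 2048 + 512 + 256 + 8 + 2 + 1 = 11019
  0001001001101110 = 4096 + 512 + 64 + 32 + 8 + 4 + 2 = 4718
  11019 + 4718 = 15737, and 00011110101111001 = 8192 + 4096 + 2048 + 1024 + 256 + 64 + 32 + 16 + 8 + 1 = 15737 ✓



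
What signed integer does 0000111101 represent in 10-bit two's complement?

Binary: 0000111101
Sign bit: 0 (non-negative)
Read directly as an unsigned value:
0000111101 = 32 + 16 + 8 + 4 + 1 = 61
Value: 61



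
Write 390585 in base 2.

Using repeated division by 2:
390585 ÷ 2 = 195292 remainder 1
195292 ÷ 2 = 97646 remainder 0
97646 ÷ 2 = 48823 remainder 0
48823 ÷ 2 = 24411 remainder 1
24411 ÷ 2 = 12205 remainder 1
12205 ÷ 2 = 6102 remainder 1
6102 ÷ 2 = 3051 remainder 0
3051 ÷ 2 = 1525 remainder 1
1525 ÷ 2 = 762 remainder 1
762 ÷ 2 = 381 remainder 0
381 ÷ 2 = 190 remainder 1
190 ÷ 2 = 95 remainder 0
95 ÷ 2 = 47 remainder 1
47 ÷ 2 = 23 remainder 1
23 ÷ 2 = 11 remainder 1
11 ÷ 2 = 5 remainder 1
5 ÷ 2 = 2 remainder 1
2 ÷ 2 = 1 remainder 0
1 ÷ 2 = 0 remainder 1
Reading remainders bottom to top: 1011111010110111001



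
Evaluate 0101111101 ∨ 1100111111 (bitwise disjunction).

OR: 1 when either bit is 1
  0101111101
| 1100111111
------------
  1101111111
Decimal: 381 | 831 = 895



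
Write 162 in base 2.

Using repeated division by 2:
162 ÷ 2 = 81 remainder 0
81 ÷ 2 = 40 remainder 1
40 ÷ 2 = 20 remainder 0
20 ÷ 2 = 10 remainder 0
10 ÷ 2 = 5 remainder 0
5 ÷ 2 = 2 remainder 1
2 ÷ 2 = 1 remainder 0
1 ÷ 2 = 0 remainder 1
Reading remainders bottom to top: 10100010



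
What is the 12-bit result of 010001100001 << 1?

Original: 010001100001 (decimal 1121)
Shift left by 1 position
Append 1 zero on the right
Result: 100011000010 (decimal 2242)
Equivalent: 1121 << 1 = 1121 × 2^1 = 2242



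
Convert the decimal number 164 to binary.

Using repeated division by 2:
164 ÷ 2 = 82 remainder 0
82 ÷ 2 = 41 remainder 0
41 ÷ 2 = 20 remainder 1
20 ÷ 2 = 10 remainder 0
10 ÷ 2 = 5 remainder 0
5 ÷ 2 = 2 remainder 1
2 ÷ 2 = 1 remainder 0
1 ÷ 2 = 0 remainder 1
Reading remainders bottom to top: 10100100



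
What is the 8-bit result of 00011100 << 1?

Original: 00011100 (decimal 28)
Shift left by 1 position
Append 1 zero on the right
Result: 00111000 (decimal 56)
Equivalent: 28 << 1 = 28 × 2^1 = 56



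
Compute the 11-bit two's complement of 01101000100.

Original: 01101000100
Step 1 - Invert all bits: 10010111011
Step 2 - Add 1: 10010111100
Verification: 01101000100 + 10010111100 = 100000000000; discarding the end carry (carry out of the top bit) leaves the 11-bit value 00000000000, as required for x + (-x)



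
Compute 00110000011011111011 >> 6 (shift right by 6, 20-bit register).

Original: 00110000011011111011 (decimal 198395)
Shift right by 6 positions
Drop the 6 low bits; fill with zeros on the left
Result: 00000000110000011011 (decimal 3099)
Equivalent: 198395 >> 6 = 198395 ÷ 2^6 = 3099



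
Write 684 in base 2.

Using repeated division by 2:
684 ÷ 2 = 342 remainder 0
342 ÷ 2 = 171 remainder 0
171 ÷ 2 = 85 remainder 1
85 ÷ 2 = 42 remainder 1
42 ÷ 2 = 21 remainder 0
21 ÷ 2 = 10 remainder 1
10 ÷ 2 = 5 remainder 0
5 ÷ 2 = 2 remainder 1
2 ÷ 2 = 1 remainder 0
1 ÷ 2 = 0 remainder 1
Reading remainders bottom to top: 1010101100



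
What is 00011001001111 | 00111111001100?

OR: 1 when either bit is 1
  00011001001111
| 00111111001100
----------------
  00111111001111
Decimal: 1615 | 4044 = 4047



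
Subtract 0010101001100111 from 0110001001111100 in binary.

Method 1 - Direct subtraction (column by column from the right: bit − bit − borrow-in; if negative, add 2 and borrow 1 from the next column):
borrow: 0111000000001110
        0110001001111100
-       0010101001100111
------------------------
        0011100000010101

Method 2 - Add two's complement:
Two's complement of 0010101001100111: invert → 1101010110011000, add 1 → 1101010110011001
  0110001001111100
+ 1101010110011001
------------------
 10011100000010101  (end carry out of the top bit = 1)
Discarding the end carry: 0011100000010101
Decimal check:
  0110001001111100 = 16384 + 8192 + 512 + 64 + 32 + 16 + 8 + 4 = 25212
  0010101001100111 = 8192 + 2048 + 512 + 64 + 32 + 4 + 2 + 1 = 10855
  25212 - 10855 = 14357, and 0011100000010101 = 8192 + 4096 + 2048 + 16 + 4 + 1 = 14357 ✓



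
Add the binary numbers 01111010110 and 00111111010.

Add column by column from the right: bit + bit + carry-in; write the sum mod 2, carry 1 when the sum is 2 or 3.
carry:  11111111100
        01111010110
+       00111111010
-------------------
       010111010000
(the carry out of the leftmost column, 0, becomes the leading bit)
Decimal check:
  01111010110 = 512 + 256 + 128 + 64 + 16 + 4 + 2 = 982
  00111111010 = 256 + 128 + 64 + 32 + 16 + 8 + 2 = 506
  982 + 506 = 1488, and 010111010000 = 1024 + 256 + 128 + 64 + 16 = 1488 ✓



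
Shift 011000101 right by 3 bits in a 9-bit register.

Original: 011000101 (decimal 197)
Shift right by 3 positions
Drop the 3 low bits; fill with zeros on the left
Result: 000011000 (decimal 24)
Equivalent: 197 >> 3 = 197 ÷ 2^3 = 24



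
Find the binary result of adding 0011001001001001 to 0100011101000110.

Add column by column from the right: bit + bit + carry-in; write the sum mod 2, carry 1 when the sum is 2 or 3.
carry:  0000110010000000
        0011001001001001
+       0100011101000110
------------------------
       00111100110001111
(the carry out of the leftmost column, 0, becomes the leading bit)
Decimal check:
  0011001001001001 = 8192 + 4096 + 512 + 64 + 8 + 1 = 12873
  0100011101000110 = 16384 + 1024 + 512 + 256 + 64 + 4 + 2 = 18246
  12873 + 18246 = 31119, and 00111100110001111 = 16384 + 8192 + 4096 + 2048 + 256 + 128 + 8 + 4 + 2 + 1 = 31119 ✓



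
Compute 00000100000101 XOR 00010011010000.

XOR: 1 when bits differ
  00000100000101
^ 00010011010000
----------------
  00010111010101
Decimal: 261 ^ 1232 = 1493



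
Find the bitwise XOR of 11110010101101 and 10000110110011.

XOR: 1 when bits differ
  11110010101101
^ 10000110110011
----------------
  01110100011110
Decimal: 15533 ^ 8627 = 7454



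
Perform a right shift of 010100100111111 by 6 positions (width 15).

Original: 010100100111111 (decimal 10559)
Shift right by 6 positions
Drop the 6 low bits; fill with zeros on the left
Result: 000000010100100 (decimal 164)
Equivalent: 10559 >> 6 = 10559 ÷ 2^6 = 164



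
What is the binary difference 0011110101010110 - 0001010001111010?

Method 1 - Direct subtraction (column by column from the right: bit − bit − borrow-in; if negative, add 2 and borrow 1 from the next column):
borrow: 0000000111110000
        0011110101010110
-       0001010001111010
------------------------
        0010100011011100

Method 2 - Add two's complement:
Two's complement of 0001010001111010: invert → 1110101110000101, add 1 → 1110101110000110
  0011110101010110
+ 1110101110000110
------------------
 10010100011011100  (end carry out of the top bit = 1)
Discarding the end carry: 0010100011011100
Decimal check:
  0011110101010110 = 8192 + 4096 + 2048 + 1024 + 256 + 64 + 16 + 4 + 2 = 15702
  0001010001111010 = 4096 + 1024 + 64 + 32 + 16 + 8 + 2 = 5242
  15702 - 5242 = 10460, and 0010100011011100 = 8192 + 2048 + 128 + 64 + 16 + 8 + 4 = 10460 ✓



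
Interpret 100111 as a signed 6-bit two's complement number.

Binary: 100111
Sign bit: 1 (negative)
Invert: 011000
Add 1:  011001
Magnitude: 011001 = 16 + 8 + 1 = 25
Value: -25



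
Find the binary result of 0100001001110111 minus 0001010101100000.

Method 1 - Direct subtraction (column by column from the right: bit − bit − borrow-in; if negative, add 2 and borrow 1 from the next column):
borrow: 0111101000000000
        0100001001110111
-       0001010101100000
------------------------
        0010110100010111

Method 2 - Add two's complement:
Two's complement of 0001010101100000: invert → 1110101010011111, add 1 → 1110101010100000
  0100001001110111
+ 1110101010100000
------------------
 10010110100010111  (end carry out of the top bit = 1)
Discarding the end carry: 0010110100010111
Decimal check:
  0100001001110111 = 16384 + 512 + 64 + 32 + 16 + 4 + 2 + 1 = 17015
  0001010101100000 = 4096 + 1024 + 256 + 64 + 32 = 5472
  17015 - 5472 = 11543, and 0010110100010111 = 8192 + 2048 + 1024 + 256 + 16 + 4 + 2 + 1 = 11543 ✓



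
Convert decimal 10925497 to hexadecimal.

Using repeated division by 16 (digits 10–15 are A–F):
10925497 ÷ 16 = 682843 remainder 9
682843 ÷ 16 = 42677 remainder 11 (B)
42677 ÷ 16 = 2667 remainder 5
2667 ÷ 16 = 166 remainder 11 (B)
166 ÷ 16 = 10 remainder 6
10 ÷ 16 = 0 remainder 10 (A)
Reading remainders bottom to top: A6B5B9



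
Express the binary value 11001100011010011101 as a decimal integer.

Sum of powers of 2 for each 1-bit:
2^0 + 2^2 + 2^3 + 2^4 + 2^7 + 2^9 + 2^10 + 2^14 + 2^15 + 2^18 + 2^19
= 1 + 4 + 8 + 16 + 128 + 512 + 1024 + 16384 + 32768 + 262144 + 524288
= 837277



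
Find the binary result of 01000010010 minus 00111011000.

Method 1 - Direct subtraction (column by column from the right: bit − bit − borrow-in; if negative, add 2 and borrow 1 from the next column):
borrow: 01111110000
        01000010010
-       00111011000
-------------------
        00000111010

Method 2 - Add two's complement:
Two's complement of 00111011000: invert → 11000100111, add 1 → 11000101000
  01000010010
+ 11000101000
-------------
 100000111010  (end carry out of the top bit = 1)
Discarding the end carry: 00000111010
Decimal check:
  01000010010 = 512 + 16 + 2 = 530
  00111011000 = 256 + 128 + 64 + 16 + 8 = 472
  530 - 472 = 58, and 00000111010 = 32 + 16 + 8 + 2 = 58 ✓



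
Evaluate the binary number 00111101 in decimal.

Sum of powers of 2 for each 1-bit:
2^0 + 2^2 + 2^3 + 2^4 + 2^5
= 1 + 4 + 8 + 16 + 32
= 61



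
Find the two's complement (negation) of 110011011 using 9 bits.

Original (sign bit 1, negative): 110011011
Step 1 - Invert all bits: 001100100
Step 2 - Add 1: 001100101
Verification: 110011011 + 001100101 = 1000000000; discarding the end carry (carry out of the top bit) leaves the 9-bit value 000000000, as required for x + (-x)



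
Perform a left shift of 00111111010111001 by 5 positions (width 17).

Original: 00111111010111001 (decimal 32441)
Shift left by 5 positions
Append 5 zeros on the right and drop the 5 high bits that overflow the 17-bit width
Result: 11101011100100000 (decimal 120608)
Equivalent: 32441 << 5 = 32441 × 2^5 = 1038112, truncated to 17 bits = 120608



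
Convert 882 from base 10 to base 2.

Using repeated division by 2:
882 ÷ 2 = 441 remainder 0
441 ÷ 2 = 220 remainder 1
220 ÷ 2 = 110 remainder 0
110 ÷ 2 = 55 remainder 0
55 ÷ 2 = 27 remainder 1
27 ÷ 2 = 13 remainder 1
13 ÷ 2 = 6 remainder 1
6 ÷ 2 = 3 remainder 0
3 ÷ 2 = 1 remainder 1
1 ÷ 2 = 0 remainder 1
Reading remainders bottom to top: 1101110010



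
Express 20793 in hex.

Using repeated division by 16 (digits 10–15 are A–F):
20793 ÷ 16 = 1299 remainder 9
1299 ÷ 16 = 81 remainder 3
81 ÷ 16 = 5 remainder 1
5 ÷ 16 = 0 remainder 5
Reading remainders bottom to top: 5139



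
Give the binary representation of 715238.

Using repeated division by 2:
715238 ÷ 2 = 357619 remainder 0
357619 ÷ 2 = 178809 remainder 1
178809 ÷ 2 = 89404 remainder 1
89404 ÷ 2 = 44702 remainder 0
44702 ÷ 2 = 22351 remainder 0
22351 ÷ 2 = 11175 remainder 1
11175 ÷ 2 = 5587 remainder 1
5587 ÷ 2 = 2793 remainder 1
2793 ÷ 2 = 1396 remainder 1
1396 ÷ 2 = 698 remainder 0
698 ÷ 2 = 349 remainder 0
349 ÷ 2 = 174 remainder 1
174 ÷ 2 = 87 remainder 0
87 ÷ 2 = 43 remainder 1
43 ÷ 2 = 21 remainder 1
21 ÷ 2 = 10 remainder 1
10 ÷ 2 = 5 remainder 0
5 ÷ 2 = 2 remainder 1
2 ÷ 2 = 1 remainder 0
1 ÷ 2 = 0 remainder 1
Reading remainders bottom to top: 10101110100111100110



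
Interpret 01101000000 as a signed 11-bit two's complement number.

Binary: 01101000000
Sign bit: 0 (non-negative)
Read directly as an unsigned value:
01101000000 = 512 + 256 + 64 = 832
Value: 832



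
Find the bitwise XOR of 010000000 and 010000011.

XOR: 1 when bits differ
  010000000
^ 010000011
-----------
  000000011
Decimal: 128 ^ 131 = 3



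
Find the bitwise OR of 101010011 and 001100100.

OR: 1 when either bit is 1
  101010011
| 001100100
-----------
  101110111
Decimal: 339 | 100 = 375



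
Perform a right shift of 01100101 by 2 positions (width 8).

Original: 01100101 (decimal 101)
Shift right by 2 positions
Drop the 2 low bits; fill with zeros on the left
Result: 00011001 (decimal 25)
Equivalent: 101 >> 2 = 101 ÷ 2^2 = 25



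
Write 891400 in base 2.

Using repeated division by 2:
891400 ÷ 2 = 445700 remainder 0
445700 ÷ 2 = 222850 remainder 0
222850 ÷ 2 = 111425 remainder 0
111425 ÷ 2 = 55712 remainder 1
55712 ÷ 2 = 27856 remainder 0
27856 ÷ 2 = 13928 remainder 0
13928 ÷ 2 = 6964 remainder 0
6964 ÷ 2 = 3482 remainder 0
3482 ÷ 2 = 1741 remainder 0
1741 ÷ 2 = 870 remainder 1
870 ÷ 2 = 435 remainder 0
435 ÷ 2 = 217 remainder 1
217 ÷ 2 = 108 remainder 1
108 ÷ 2 = 54 remainder 0
54 ÷ 2 = 27 remainder 0
27 ÷ 2 = 13 remainder 1
13 ÷ 2 = 6 remainder 1
6 ÷ 2 = 3 remainder 0
3 ÷ 2 = 1 remainder 1
1 ÷ 2 = 0 remainder 1
Reading remainders bottom to top: 11011001101000001000



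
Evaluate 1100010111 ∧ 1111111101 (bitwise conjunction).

AND: 1 only when both bits are 1
  1100010111
& 1111111101
------------
  1100010101
Decimal: 791 & 1021 = 789



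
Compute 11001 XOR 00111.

XOR: 1 when bits differ
  11001
^ 00111
-------
  11110
Decimal: 25 ^ 7 = 30



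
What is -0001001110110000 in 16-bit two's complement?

Original: 0001001110110000
Step 1 - Invert all bits: 1110110001001111
Step 2 - Add 1: 1110110001010000
Verification: 0001001110110000 + 1110110001010000 = 10000000000000000; discarding the end carry (carry out of the top bit) leaves the 16-bit value 0000000000000000, as required for x + (-x)



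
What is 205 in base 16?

Using repeated division by 16 (digits 10–15 are A–F):
205 ÷ 16 = 12 remainder 13 (D)
12 ÷ 16 = 0 remainder 12 (C)
Reading remainders bottom to top: CD



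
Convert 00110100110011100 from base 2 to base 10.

Sum of powers of 2 for each 1-bit:
2^2 + 2^3 + 2^4 + 2^7 + 2^8 + 2^11 + 2^13 + 2^14
= 4 + 8 + 16 + 128 + 256 + 2048 + 8192 + 16384
= 27036



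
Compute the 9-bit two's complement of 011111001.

Original: 011111001
Step 1 - Invert all bits: 100000110
Step 2 - Add 1: 100000111
Verification: 011111001 + 100000111 = 1000000000; discarding the end carry (carry out of the top bit) leaves the 9-bit value 000000000, as required for x + (-x)



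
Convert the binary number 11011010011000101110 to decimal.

Sum of powers of 2 for each 1-bit:
2^1 + 2^2 + 2^3 + 2^5 + 2^9 + 2^10 + 2^13 + 2^15 + 2^16 + 2^18 + 2^19
= 2 + 4 + 8 + 32 + 512 + 1024 + 8192 + 32768 + 65536 + 262144 + 524288
= 894510



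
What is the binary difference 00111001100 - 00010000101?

Method 1 - Direct subtraction (column by column from the right: bit − bit − borrow-in; if negative, add 2 and borrow 1 from the next column):
borrow: 00000001110
        00111001100
-       00010000101
-------------------
        00101000111

Method 2 - Add two's complement:
Two's complement of 00010000101: invert → 11101111010, add 1 → 11101111011
  00111001100
+ 11101111011
-------------
 100101000111  (end carry out of the top bit = 1)
Discarding the end carry: 00101000111
Decimal check:
  00111001100 = 256 + 128 + 64 + 8 + 4 = 460
  00010000101 = 128 + 4 + 1 = 133
  460 - 133 = 327, and 00101000111 = 256 + 64 + 4 + 2 + 1 = 327 ✓



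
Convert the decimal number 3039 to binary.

Using repeated division by 2:
3039 ÷ 2 = 1519 remainder 1
1519 ÷ 2 = 759 remainder 1
759 ÷ 2 = 379 remainder 1
379 ÷ 2 = 189 remainder 1
189 ÷ 2 = 94 remainder 1
94 ÷ 2 = 47 remainder 0
47 ÷ 2 = 23 remainder 1
23 ÷ 2 = 11 remainder 1
11 ÷ 2 = 5 remainder 1
5 ÷ 2 = 2 remainder 1
2 ÷ 2 = 1 remainder 0
1 ÷ 2 = 0 remainder 1
Reading remainders bottom to top: 101111011111



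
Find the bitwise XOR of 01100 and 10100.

XOR: 1 when bits differ
  01100
^ 10100
-------
  11000
Decimal: 12 ^ 20 = 24



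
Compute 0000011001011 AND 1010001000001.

AND: 1 only when both bits are 1
  0000011001011
& 1010001000001
---------------
  0000001000001
Decimal: 203 & 5185 = 65



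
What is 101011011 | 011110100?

OR: 1 when either bit is 1
  101011011
| 011110100
-----------
  111111111
Decimal: 347 | 244 = 511



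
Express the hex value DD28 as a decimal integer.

Expand by place value (powers of 16):
Digit values: D = 13
DD28 = 13 × 16^3 + 13 × 16^2 + 2 × 16^1 + 8 × 16^0
= 13 × 4096 + 13 × 256 + 2 × 16 + 8 × 1
= 53248 + 3328 + 32 + 8
= 56616



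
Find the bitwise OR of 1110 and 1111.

OR: 1 when either bit is 1
  1110
| 1111
------
  1111
Decimal: 14 | 15 = 15



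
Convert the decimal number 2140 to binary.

Using repeated division by 2:
2140 ÷ 2 = 1070 remainder 0
1070 ÷ 2 = 535 remainder 0
535 ÷ 2 = 267 remainder 1
267 ÷ 2 = 133 remainder 1
133 ÷ 2 = 66 remainder 1
66 ÷ 2 = 33 remainder 0
33 ÷ 2 = 16 remainder 1
16 ÷ 2 = 8 remainder 0
8 ÷ 2 = 4 remainder 0
4 ÷ 2 = 2 remainder 0
2 ÷ 2 = 1 remainder 0
1 ÷ 2 = 0 remainder 1
Reading remainders bottom to top: 100001011100



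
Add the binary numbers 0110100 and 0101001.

Add column by column from the right: bit + bit + carry-in; write the sum mod 2, carry 1 when the sum is 2 or 3.
carry:  1000000
        0110100
+       0101001
---------------
       01011101
(the carry out of the leftmost column, 0, becomes the leading bit)
Decimal check:
  0110100 = 32 + 16 + 4 = 52
  0101001 = 32 + 8 + 1 = 41
  52 + 41 = 93, and 01011101 = 64 + 16 + 8 + 4 + 1 = 93 ✓



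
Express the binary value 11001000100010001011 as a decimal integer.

Sum of powers of 2 for each 1-bit:
2^0 + 2^1 + 2^3 + 2^7 + 2^11 + 2^15 + 2^18 + 2^19
= 1 + 2 + 8 + 128 + 2048 + 32768 + 262144 + 524288
= 821387



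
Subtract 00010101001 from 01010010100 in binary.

Method 1 - Direct subtraction (column by column from the right: bit − bit − borrow-in; if negative, add 2 and borrow 1 from the next column):
borrow: 01111010110
        01010010100
-       00010101001
-------------------
        00111101011

Method 2 - Add two's complement:
Two's complement of 00010101001: invert → 11101010110, add 1 → 11101010111
  01010010100
+ 11101010111
-------------
 100111101011  (end carry out of the top bit = 1)
Discarding the end carry: 00111101011
Decimal check:
  01010010100 = 512 + 128 + 16 + 4 = 660
  00010101001 = 128 + 32 + 8 + 1 = 169
  660 - 169 = 491, and 00111101011 = 256 + 128 + 64 + 32 + 8 + 2 + 1 = 491 ✓



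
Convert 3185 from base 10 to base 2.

Using repeated division by 2:
3185 ÷ 2 = 1592 remainder 1
1592 ÷ 2 = 796 remainder 0
796 ÷ 2 = 398 remainder 0
398 ÷ 2 = 199 remainder 0
199 ÷ 2 = 99 remainder 1
99 ÷ 2 = 49 remainder 1
49 ÷ 2 = 24 remainder 1
24 ÷ 2 = 12 remainder 0
12 ÷ 2 = 6 remainder 0
6 ÷ 2 = 3 remainder 0
3 ÷ 2 = 1 remainder 1
1 ÷ 2 = 0 remainder 1
Reading remainders bottom to top: 110001110001



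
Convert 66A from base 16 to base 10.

Expand by place value (powers of 16):
Digit values: A = 10
66A = 6 × 16^2 + 6 × 16^1 + 10 × 16^0
= 6 × 256 + 6 × 16 + 10 × 1
= 1536 + 96 + 10
= 1642



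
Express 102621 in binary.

Using repeated division by 2:
102621 ÷ 2 = 51310 remainder 1
51310 ÷ 2 = 25655 remainder 0
25655 ÷ 2 = 12827 remainder 1
12827 ÷ 2 = 6413 remainder 1
6413 ÷ 2 = 3206 remainder 1
3206 ÷ 2 = 1603 remainder 0
1603 ÷ 2 = 801 remainder 1
801 ÷ 2 = 400 remainder 1
400 ÷ 2 = 200 remainder 0
200 ÷ 2 = 100 remainder 0
100 ÷ 2 = 50 remainder 0
50 ÷ 2 = 25 remainder 0
25 ÷ 2 = 12 remainder 1
12 ÷ 2 = 6 remainder 0
6 ÷ 2 = 3 remainder 0
3 ÷ 2 = 1 remainder 1
1 ÷ 2 = 0 remainder 1
Reading remainders bottom to top: 11001000011011101



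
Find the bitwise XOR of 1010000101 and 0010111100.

XOR: 1 when bits differ
  1010000101
^ 0010111100
------------
  1000111001
Decimal: 645 ^ 188 = 569



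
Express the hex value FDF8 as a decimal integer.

Expand by place value (powers of 16):
Digit values: F = 15, D = 13
FDF8 = 15 × 16^3 + 13 × 16^2 + 15 × 16^1 + 8 × 16^0
= 15 × 4096 + 13 × 256 + 15 × 16 + 8 × 1
= 61440 + 3328 + 240 + 8
= 65016



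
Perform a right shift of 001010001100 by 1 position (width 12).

Original: 001010001100 (decimal 652)
Shift right by 1 position
Drop the 1 low bit; fill with zero on the left
Result: 000101000110 (decimal 326)
Equivalent: 652 >> 1 = 652 ÷ 2^1 = 326



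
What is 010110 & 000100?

AND: 1 only when both bits are 1
  010110
& 000100
--------
  000100
Decimal: 22 & 4 = 4



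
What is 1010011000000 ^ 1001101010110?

XOR: 1 when bits differ
  1010011000000
^ 1001101010110
---------------
  0011110010110
Decimal: 5312 ^ 4950 = 1942



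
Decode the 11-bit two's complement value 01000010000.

Binary: 01000010000
Sign bit: 0 (non-negative)
Read directly as an unsigned value:
01000010000 = 512 + 16 = 528
Value: 528



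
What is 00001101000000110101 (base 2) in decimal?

Sum of powers of 2 for each 1-bit:
2^0 + 2^2 + 2^4 + 2^5 + 2^12 + 2^14 + 2^15
= 1 + 4 + 16 + 32 + 4096 + 16384 + 32768
= 53301



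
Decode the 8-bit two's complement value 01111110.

Binary: 01111110
Sign bit: 0 (non-negative)
Read directly as an unsigned value:
01111110 = 64 + 32 + 16 + 8 + 4 + 2 = 126
Value: 126



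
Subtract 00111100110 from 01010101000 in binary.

Method 1 - Direct subtraction (column by column from the right: bit − bit − borrow-in; if negative, add 2 and borrow 1 from the next column):
borrow: 01110001100
        01010101000
-       00111100110
-------------------
        00011000010

Method 2 - Add two's complement:
Two's complement of 00111100110: invert → 11000011001, add 1 → 11000011010
  01010101000
+ 11000011010
-------------
 100011000010  (end carry out of the top bit = 1)
Discarding the end carry: 00011000010
Decimal check:
  01010101000 = 512 + 128 + 32 + 8 = 680
  00111100110 = 256 + 128 + 64 + 32 + 4 + 2 = 486
  680 - 486 = 194, and 00011000010 = 128 + 64 + 2 = 194 ✓



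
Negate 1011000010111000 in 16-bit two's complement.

Original (sign bit 1, negative): 1011000010111000
Step 1 - Invert all bits: 0100111101000111
Step 2 - Add 1: 0100111101001000
Verification: 1011000010111000 + 0100111101001000 = 10000000000000000; discarding the end carry (carry out of the top bit) leaves the 16-bit value 0000000000000000, as required for x + (-x)



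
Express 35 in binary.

Using repeated division by 2:
35 ÷ 2 = 17 remainder 1
17 ÷ 2 = 8 remainder 1
8 ÷ 2 = 4 remainder 0
4 ÷ 2 = 2 remainder 0
2 ÷ 2 = 1 remainder 0
1 ÷ 2 = 0 remainder 1
Reading remainders bottom to top: 100011



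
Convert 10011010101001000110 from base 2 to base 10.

Sum of powers of 2 for each 1-bit:
2^1 + 2^2 + 2^6 + 2^9 + 2^11 + 2^13 + 2^15 + 2^16 + 2^19
= 2 + 4 + 64 + 512 + 2048 + 8192 + 32768 + 65536 + 524288
= 633414



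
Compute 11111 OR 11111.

OR: 1 when either bit is 1
  11111
| 11111
-------
  11111
Decimal: 31 | 31 = 31



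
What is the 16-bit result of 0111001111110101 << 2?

Original: 0111001111110101 (decimal 29685)
Shift left by 2 positions
Append 2 zeros on the right and drop the 2 high bits that overflow the 16-bit width
Result: 1100111111010100 (decimal 53204)
Equivalent: 29685 << 2 = 29685 × 2^2 = 118740, truncated to 16 bits = 53204



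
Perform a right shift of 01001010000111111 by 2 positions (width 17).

Original: 01001010000111111 (decimal 37951)
Shift right by 2 positions
Drop the 2 low bits; fill with zeros on the left
Result: 00010010100001111 (decimal 9487)
Equivalent: 37951 >> 2 = 37951 ÷ 2^2 = 9487



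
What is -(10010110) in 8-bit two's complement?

Original (sign bit 1, negative): 10010110
Step 1 - Invert all bits: 01101001
Step 2 - Add 1: 01101010
Verification: 10010110 + 01101010 = 100000000; discarding the end carry (carry out of the top bit) leaves the 8-bit value 00000000, as required for x + (-x)

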